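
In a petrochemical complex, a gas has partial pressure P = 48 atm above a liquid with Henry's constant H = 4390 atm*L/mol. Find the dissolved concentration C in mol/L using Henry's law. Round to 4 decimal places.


C = P / H
C = 48 / 4390
C = 0.0109 mol/L


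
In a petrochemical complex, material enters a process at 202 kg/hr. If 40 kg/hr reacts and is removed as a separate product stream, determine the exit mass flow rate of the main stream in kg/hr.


Steady-state mass balance on the main outlet: F_out = F_in - F_removed
F_out = 202 - 40
F_out = 162 kg/hr


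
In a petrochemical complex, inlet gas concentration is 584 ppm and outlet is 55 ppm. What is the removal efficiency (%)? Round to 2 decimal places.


Efficiency = (G_in - G_out) / G_in * 100%
Efficiency = (584 - 55) / 584 * 100
Efficiency = 529 / 584 * 100
Efficiency = 90.58%


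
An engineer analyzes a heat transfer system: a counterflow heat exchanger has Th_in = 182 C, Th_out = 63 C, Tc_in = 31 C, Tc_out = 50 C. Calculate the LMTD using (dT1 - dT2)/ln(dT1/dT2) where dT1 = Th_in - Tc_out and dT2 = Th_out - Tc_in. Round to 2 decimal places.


dT1 = Th_in - Tc_out = 182 - 50 = 132
dT2 = Th_out - Tc_in = 63 - 31 = 32
LMTD = (dT1 - dT2) / ln(dT1/dT2)
LMTD = (132 - 32) / ln(132/32)
LMTD = 70.57 K


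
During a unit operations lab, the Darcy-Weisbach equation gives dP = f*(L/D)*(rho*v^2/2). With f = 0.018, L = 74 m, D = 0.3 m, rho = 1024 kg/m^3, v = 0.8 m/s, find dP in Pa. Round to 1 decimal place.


dP = f * (L/D) * (rho*v^2/2)
dP = 0.018 * (74/0.3) * (1024*0.8^2/2)
L/D = 246.66666667
rho*v^2/2 = 1024*0.64/2 = 327.68
dP = 0.018 * 246.66666667 * 327.68
dP = 1454.9 Pa


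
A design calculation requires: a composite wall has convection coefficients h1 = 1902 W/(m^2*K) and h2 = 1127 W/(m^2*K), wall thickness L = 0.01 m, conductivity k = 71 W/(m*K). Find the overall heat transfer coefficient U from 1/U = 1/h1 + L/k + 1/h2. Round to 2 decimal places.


1/U = 1/h1 + L/k + 1/h2
1/U = 1/1902 + 0.01/71 + 1/1127
1/U = 0.0005257624 + 0.0001408451 + 0.0008873114
1/U = 0.0015539189
U = 643.53 W/(m^2*K)


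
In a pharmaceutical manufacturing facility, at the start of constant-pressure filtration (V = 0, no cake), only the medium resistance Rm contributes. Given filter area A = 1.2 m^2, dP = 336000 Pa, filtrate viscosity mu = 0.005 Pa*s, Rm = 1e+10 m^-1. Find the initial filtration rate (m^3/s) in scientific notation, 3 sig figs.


rate = A * dP / (mu * Rm)
rate = 1.2 * 336000 / (0.005 * 1e+10)
rate = 403200.0 / 5.000e+07
rate = 8.06e-03 m^3/s


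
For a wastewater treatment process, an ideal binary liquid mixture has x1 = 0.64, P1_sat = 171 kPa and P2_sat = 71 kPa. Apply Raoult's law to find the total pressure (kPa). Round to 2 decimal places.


P = x1*P1_sat + x2*P2_sat
x2 = 1 - x1 = 1 - 0.64 = 0.36
P = 0.64*171 + 0.36*71
P = 109.44 + 25.56
P = 135.00 kPa


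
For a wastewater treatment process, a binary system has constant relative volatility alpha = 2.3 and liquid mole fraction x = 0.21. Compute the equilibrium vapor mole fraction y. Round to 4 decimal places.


y = alpha*x / (1 + (alpha-1)*x)
y = 2.3*0.21 / (1 + (2.3-1)*0.21)
y = 0.483 / (1 + 0.273)
y = 0.483 / 1.273
y = 0.3794


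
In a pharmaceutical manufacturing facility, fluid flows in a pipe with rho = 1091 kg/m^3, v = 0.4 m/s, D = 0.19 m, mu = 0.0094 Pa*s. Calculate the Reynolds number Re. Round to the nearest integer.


Re = rho * v * D / mu
Re = 1091 * 0.4 * 0.19 / 0.0094
Re = 82.916 / 0.0094
Re = 8821


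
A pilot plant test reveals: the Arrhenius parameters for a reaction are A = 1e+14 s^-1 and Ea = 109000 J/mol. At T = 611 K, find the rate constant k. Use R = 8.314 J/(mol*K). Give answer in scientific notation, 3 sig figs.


k = A * exp(-Ea/(R*T))
k = 1e+14 * exp(-109000 / (8.314 * 611))
k = 1e+14 * exp(-21.45731)
k = 4.80e+04


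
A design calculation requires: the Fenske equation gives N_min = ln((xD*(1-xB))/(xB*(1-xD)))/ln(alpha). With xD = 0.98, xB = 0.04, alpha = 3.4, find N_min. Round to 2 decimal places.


N_min = ln((xD*(1-xB))/(xB*(1-xD))) / ln(alpha)
Numerator inside ln: 0.9408 / 0.0008 = 1176.0
ln(1176.0) = 7.069874
ln(alpha) = ln(3.4) = 1.223775
N_min = 7.069874 / 1.223775 = 5.78


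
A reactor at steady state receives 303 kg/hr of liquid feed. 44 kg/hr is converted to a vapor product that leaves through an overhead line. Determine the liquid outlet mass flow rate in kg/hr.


Steady-state mass balance on the main outlet: F_out = F_in - F_removed
F_out = 303 - 44
F_out = 259 kg/hr


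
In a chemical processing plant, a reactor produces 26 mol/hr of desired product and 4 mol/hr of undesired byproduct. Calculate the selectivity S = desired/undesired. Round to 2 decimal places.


S = desired product rate / undesired product rate
S = 26 / 4
S = 6.50


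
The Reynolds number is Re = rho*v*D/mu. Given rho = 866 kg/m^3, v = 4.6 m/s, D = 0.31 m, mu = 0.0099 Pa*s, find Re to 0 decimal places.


Re = rho * v * D / mu
Re = 866 * 4.6 * 0.31 / 0.0099
Re = 1234.916 / 0.0099
Re = 124739


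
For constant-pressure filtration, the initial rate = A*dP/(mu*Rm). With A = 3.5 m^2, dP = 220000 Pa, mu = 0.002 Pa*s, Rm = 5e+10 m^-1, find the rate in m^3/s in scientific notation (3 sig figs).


rate = A * dP / (mu * Rm)
rate = 3.5 * 220000 / (0.002 * 5e+10)
rate = 770000.0 / 1.000e+08
rate = 7.70e-03 m^3/s


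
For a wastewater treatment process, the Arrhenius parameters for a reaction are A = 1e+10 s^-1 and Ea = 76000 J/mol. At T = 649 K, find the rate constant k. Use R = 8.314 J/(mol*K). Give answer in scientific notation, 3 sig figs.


k = A * exp(-Ea/(R*T))
k = 1e+10 * exp(-76000 / (8.314 * 649))
k = 1e+10 * exp(-14.085066)
k = 7.64e+03


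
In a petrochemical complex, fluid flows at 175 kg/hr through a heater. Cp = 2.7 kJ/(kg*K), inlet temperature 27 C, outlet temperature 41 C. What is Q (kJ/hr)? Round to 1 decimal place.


Q = m_dot * Cp * (T2 - T1)
Q = 175 * 2.7 * (41 - 27)
Q = 175 * 2.7 * 14
Q = 6615.0 kJ/hr


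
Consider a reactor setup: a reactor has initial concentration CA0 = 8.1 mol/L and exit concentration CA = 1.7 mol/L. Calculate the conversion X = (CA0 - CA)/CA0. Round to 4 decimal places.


X = (CA0 - CA) / CA0
X = (8.1 - 1.7) / 8.1
X = 6.4 / 8.1
X = 0.7901


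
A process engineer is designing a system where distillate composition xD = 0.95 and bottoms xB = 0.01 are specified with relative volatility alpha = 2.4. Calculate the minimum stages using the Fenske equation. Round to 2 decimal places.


N_min = ln((xD*(1-xB))/(xB*(1-xD))) / ln(alpha)
Numerator inside ln: 0.9405 / 0.0005 = 1881.0
ln(1881.0) = 7.539559
ln(alpha) = ln(2.4) = 0.875469
N_min = 7.539559 / 0.875469 = 8.61


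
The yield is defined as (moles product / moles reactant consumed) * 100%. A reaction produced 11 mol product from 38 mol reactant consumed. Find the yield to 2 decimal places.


Yield = (moles product / moles consumed) * 100%
Yield = (11 / 38) * 100
Yield = 0.2895 * 100
Yield = 28.95%


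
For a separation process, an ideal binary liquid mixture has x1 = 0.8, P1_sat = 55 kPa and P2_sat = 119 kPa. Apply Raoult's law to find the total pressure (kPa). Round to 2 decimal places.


P = x1*P1_sat + x2*P2_sat
x2 = 1 - x1 = 1 - 0.8 = 0.2
P = 0.8*55 + 0.2*119
P = 44.0 + 23.8
P = 67.80 kPa


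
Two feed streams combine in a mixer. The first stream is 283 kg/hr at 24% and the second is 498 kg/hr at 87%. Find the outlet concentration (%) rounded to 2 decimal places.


Mass balance on solute: F1*x1 + F2*x2 = F3*x3
F3 = F1 + F2 = 283 + 498 = 781 kg/hr
x3 = (F1*x1 + F2*x2)/F3
x3 = (283*0.24 + 498*0.87) / 781
x3 = 64.17%


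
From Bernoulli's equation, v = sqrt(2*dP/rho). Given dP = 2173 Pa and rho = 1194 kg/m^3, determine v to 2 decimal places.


v = sqrt(2*dP/rho)
v = sqrt(2*2173/1194)
v = sqrt(3.639866)
v = 1.91 m/s


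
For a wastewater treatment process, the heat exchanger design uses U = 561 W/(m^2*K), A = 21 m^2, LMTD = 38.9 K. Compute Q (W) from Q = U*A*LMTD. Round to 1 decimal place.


Q = U * A * LMTD
Q = 561 * 21 * 38.9
Q = 458280.9 W


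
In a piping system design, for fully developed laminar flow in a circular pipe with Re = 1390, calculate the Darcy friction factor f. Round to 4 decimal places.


f = 64 / Re
f = 64 / 1390
f = 0.0460


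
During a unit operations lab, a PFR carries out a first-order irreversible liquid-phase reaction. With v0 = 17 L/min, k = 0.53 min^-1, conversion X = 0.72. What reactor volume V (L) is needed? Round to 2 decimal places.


V = (v0/k) * ln(1/(1-X))
V = (17/0.53) * ln(1/(1-0.72))
V = 32.075472 * ln(3.571429)
V = 32.075472 * 1.272966
V = 40.83 L


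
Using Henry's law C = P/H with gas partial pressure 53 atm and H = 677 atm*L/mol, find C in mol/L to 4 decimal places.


C = P / H
C = 53 / 677
C = 0.0783 mol/L


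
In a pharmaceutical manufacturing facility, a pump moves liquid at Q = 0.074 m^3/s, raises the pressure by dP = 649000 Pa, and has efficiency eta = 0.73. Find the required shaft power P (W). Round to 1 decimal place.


P = Q * dP / eta
P = 0.074 * 649000 / 0.73
P = 48026.0 / 0.73
P = 65789.0 W


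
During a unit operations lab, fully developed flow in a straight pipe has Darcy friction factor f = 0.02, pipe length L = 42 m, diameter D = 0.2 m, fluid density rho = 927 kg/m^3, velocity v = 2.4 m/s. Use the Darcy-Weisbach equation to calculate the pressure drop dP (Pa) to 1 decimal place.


dP = f * (L/D) * (rho*v^2/2)
dP = 0.02 * (42/0.2) * (927*2.4^2/2)
L/D = 210.0
rho*v^2/2 = 927*5.76/2 = 2669.76
dP = 0.02 * 210.0 * 2669.76
dP = 11213.0 Pa


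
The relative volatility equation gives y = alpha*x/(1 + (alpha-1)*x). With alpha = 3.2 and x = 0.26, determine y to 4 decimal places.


y = alpha*x / (1 + (alpha-1)*x)
y = 3.2*0.26 / (1 + (3.2-1)*0.26)
y = 0.832 / (1 + 0.572)
y = 0.832 / 1.572
y = 0.5293


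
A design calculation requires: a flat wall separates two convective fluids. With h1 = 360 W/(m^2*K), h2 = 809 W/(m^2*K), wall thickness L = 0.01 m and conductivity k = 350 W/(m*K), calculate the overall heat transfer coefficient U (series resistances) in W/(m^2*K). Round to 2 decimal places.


1/U = 1/h1 + L/k + 1/h2
1/U = 1/360 + 0.01/350 + 1/809
1/U = 0.0027777778 + 2.85714e-05 + 0.0012360939
1/U = 0.0040424431
U = 247.38 W/(m^2*K)


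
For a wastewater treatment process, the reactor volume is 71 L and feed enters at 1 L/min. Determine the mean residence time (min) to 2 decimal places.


tau = V / v0
tau = 71 / 1
tau = 71.00 min


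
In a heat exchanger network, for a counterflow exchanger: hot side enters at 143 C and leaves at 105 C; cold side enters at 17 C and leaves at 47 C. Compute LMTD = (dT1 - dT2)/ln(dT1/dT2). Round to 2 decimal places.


dT1 = Th_in - Tc_out = 143 - 47 = 96
dT2 = Th_out - Tc_in = 105 - 17 = 88
LMTD = (dT1 - dT2) / ln(dT1/dT2)
LMTD = (96 - 88) / ln(96/88)
LMTD = 91.94 K


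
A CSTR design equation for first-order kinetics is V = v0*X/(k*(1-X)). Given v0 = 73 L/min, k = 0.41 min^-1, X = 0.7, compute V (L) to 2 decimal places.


V = v0 * X / (k * (1 - X))
V = 73 * 0.7 / (0.41 * (1 - 0.7))
V = 51.1 / (0.41 * 0.3)
V = 51.1 / 0.123
V = 415.45 L


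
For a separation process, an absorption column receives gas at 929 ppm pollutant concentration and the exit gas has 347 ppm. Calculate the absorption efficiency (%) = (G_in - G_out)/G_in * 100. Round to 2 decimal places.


Efficiency = (G_in - G_out) / G_in * 100%
Efficiency = (929 - 347) / 929 * 100
Efficiency = 582 / 929 * 100
Efficiency = 62.65%


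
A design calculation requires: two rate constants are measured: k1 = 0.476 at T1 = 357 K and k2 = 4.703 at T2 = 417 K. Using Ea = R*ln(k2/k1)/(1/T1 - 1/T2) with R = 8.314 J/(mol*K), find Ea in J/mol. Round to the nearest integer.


Ea = R * ln(k2/k1) / (1/T1 - 1/T2)
ln(k2/k1) = ln(4.703/0.476) = 2.290538
1/T1 - 1/T2 = 1/357 - 1/417 = 0.000403038913
Ea = 8.314 * 2.290538 / 0.000403038913
Ea = 47250 J/mol


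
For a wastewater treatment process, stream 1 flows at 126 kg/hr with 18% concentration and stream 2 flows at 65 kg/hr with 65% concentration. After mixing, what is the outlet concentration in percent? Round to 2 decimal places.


Mass balance on solute: F1*x1 + F2*x2 = F3*x3
F3 = F1 + F2 = 126 + 65 = 191 kg/hr
x3 = (F1*x1 + F2*x2)/F3
x3 = (126*0.18 + 65*0.65) / 191
x3 = 33.99%


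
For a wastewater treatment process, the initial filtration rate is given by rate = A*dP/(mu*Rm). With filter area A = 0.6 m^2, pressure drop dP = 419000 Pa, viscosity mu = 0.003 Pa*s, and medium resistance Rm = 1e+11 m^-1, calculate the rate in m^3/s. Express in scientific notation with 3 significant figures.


rate = A * dP / (mu * Rm)
rate = 0.6 * 419000 / (0.003 * 1e+11)
rate = 251400.0 / 3.000e+08
rate = 8.38e-04 m^3/s


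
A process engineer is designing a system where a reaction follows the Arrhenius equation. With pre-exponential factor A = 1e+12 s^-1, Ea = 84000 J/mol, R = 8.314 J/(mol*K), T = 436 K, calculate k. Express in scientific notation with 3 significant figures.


k = A * exp(-Ea/(R*T))
k = 1e+12 * exp(-84000 / (8.314 * 436))
k = 1e+12 * exp(-23.173027)
k = 8.63e+01


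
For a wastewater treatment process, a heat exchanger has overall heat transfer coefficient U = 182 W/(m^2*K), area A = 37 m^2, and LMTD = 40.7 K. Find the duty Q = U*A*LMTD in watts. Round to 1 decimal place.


Q = U * A * LMTD
Q = 182 * 37 * 40.7
Q = 274073.8 W


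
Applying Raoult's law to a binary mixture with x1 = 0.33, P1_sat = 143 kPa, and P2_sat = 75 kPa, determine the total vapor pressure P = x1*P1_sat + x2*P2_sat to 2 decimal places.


P = x1*P1_sat + x2*P2_sat
x2 = 1 - x1 = 1 - 0.33 = 0.67
P = 0.33*143 + 0.67*75
P = 47.19 + 50.25
P = 97.44 kPa


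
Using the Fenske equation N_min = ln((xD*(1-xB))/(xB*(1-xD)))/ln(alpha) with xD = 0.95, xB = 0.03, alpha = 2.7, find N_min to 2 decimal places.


N_min = ln((xD*(1-xB))/(xB*(1-xD))) / ln(alpha)
Numerator inside ln: 0.9215 / 0.0015 = 614.333333
ln(614.333333) = 6.420538
ln(alpha) = ln(2.7) = 0.993252
N_min = 6.420538 / 0.993252 = 6.46


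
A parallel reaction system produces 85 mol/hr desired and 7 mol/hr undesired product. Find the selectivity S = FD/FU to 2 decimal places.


S = desired product rate / undesired product rate
S = 85 / 7
S = 12.14


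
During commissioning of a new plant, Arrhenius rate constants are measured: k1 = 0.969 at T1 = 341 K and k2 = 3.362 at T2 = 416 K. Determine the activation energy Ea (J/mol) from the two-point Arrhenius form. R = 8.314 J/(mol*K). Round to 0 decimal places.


Ea = R * ln(k2/k1) / (1/T1 - 1/T2)
ln(k2/k1) = ln(3.362/0.969) = 1.2440267
1/T1 - 1/T2 = 1/341 - 1/416 = 0.000528705166
Ea = 8.314 * 1.2440267 / 0.000528705166
Ea = 19563 J/mol


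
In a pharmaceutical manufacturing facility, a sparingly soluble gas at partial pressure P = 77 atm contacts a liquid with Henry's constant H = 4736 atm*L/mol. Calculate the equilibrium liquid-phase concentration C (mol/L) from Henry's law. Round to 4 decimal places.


C = P / H
C = 77 / 4736
C = 0.0163 mol/L


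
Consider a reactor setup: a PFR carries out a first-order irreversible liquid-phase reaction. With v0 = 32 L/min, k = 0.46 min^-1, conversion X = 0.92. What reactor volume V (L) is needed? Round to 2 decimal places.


V = (v0/k) * ln(1/(1-X))
V = (32/0.46) * ln(1/(1-0.92))
V = 69.565217 * ln(12.5)
V = 69.565217 * 2.525729
V = 175.70 L


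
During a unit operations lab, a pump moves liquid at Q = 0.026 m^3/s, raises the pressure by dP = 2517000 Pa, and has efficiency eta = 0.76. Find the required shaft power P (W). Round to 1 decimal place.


P = Q * dP / eta
P = 0.026 * 2517000 / 0.76
P = 65442.0 / 0.76
P = 86107.9 W


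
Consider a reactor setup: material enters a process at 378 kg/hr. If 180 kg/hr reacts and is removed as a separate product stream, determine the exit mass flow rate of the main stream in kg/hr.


Steady-state mass balance on the main outlet: F_out = F_in - F_removed
F_out = 378 - 180
F_out = 198 kg/hr


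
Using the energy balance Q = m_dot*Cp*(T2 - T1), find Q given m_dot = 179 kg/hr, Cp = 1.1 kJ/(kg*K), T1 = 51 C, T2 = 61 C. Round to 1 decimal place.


Q = m_dot * Cp * (T2 - T1)
Q = 179 * 1.1 * (61 - 51)
Q = 179 * 1.1 * 10
Q = 1969.0 kJ/hr


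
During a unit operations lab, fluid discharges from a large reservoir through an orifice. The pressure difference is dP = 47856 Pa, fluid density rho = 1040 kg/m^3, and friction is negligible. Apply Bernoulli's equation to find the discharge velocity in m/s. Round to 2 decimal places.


v = sqrt(2*dP/rho)
v = sqrt(2*47856/1040)
v = sqrt(92.030769)
v = 9.59 m/s


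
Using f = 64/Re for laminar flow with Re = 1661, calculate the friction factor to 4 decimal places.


f = 64 / Re
f = 64 / 1661
f = 0.0385


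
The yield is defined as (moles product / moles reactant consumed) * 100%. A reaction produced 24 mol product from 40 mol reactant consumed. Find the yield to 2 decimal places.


Yield = (moles product / moles consumed) * 100%
Yield = (24 / 40) * 100
Yield = 0.6 * 100
Yield = 60.00%


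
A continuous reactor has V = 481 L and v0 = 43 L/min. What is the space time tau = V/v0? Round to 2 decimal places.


tau = V / v0
tau = 481 / 43
tau = 11.19 min


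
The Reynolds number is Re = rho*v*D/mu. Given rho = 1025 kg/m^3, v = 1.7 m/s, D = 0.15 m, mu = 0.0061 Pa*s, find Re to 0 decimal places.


Re = rho * v * D / mu
Re = 1025 * 1.7 * 0.15 / 0.0061
Re = 261.375 / 0.0061
Re = 42848


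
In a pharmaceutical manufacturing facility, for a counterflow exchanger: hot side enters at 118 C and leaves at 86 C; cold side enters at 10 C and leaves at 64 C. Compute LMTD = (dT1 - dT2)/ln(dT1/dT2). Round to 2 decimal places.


dT1 = Th_in - Tc_out = 118 - 64 = 54
dT2 = Th_out - Tc_in = 86 - 10 = 76
LMTD = (dT1 - dT2) / ln(dT1/dT2)
LMTD = (54 - 76) / ln(54/76)
LMTD = 64.37 K


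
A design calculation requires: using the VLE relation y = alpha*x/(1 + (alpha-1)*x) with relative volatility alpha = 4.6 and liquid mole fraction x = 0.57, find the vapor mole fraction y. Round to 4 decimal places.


y = alpha*x / (1 + (alpha-1)*x)
y = 4.6*0.57 / (1 + (4.6-1)*0.57)
y = 2.622 / (1 + 2.052)
y = 2.622 / 3.052
y = 0.8591


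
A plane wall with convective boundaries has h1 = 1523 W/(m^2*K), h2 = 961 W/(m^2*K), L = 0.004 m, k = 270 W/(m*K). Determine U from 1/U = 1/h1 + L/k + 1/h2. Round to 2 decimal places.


1/U = 1/h1 + L/k + 1/h2
1/U = 1/1523 + 0.004/270 + 1/961
1/U = 0.0006565988 + 1.48148e-05 + 0.0010405827
1/U = 0.0017119963
U = 584.11 W/(m^2*K)


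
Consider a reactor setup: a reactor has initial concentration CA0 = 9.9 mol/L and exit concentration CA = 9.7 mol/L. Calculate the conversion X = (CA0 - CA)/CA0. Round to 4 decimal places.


X = (CA0 - CA) / CA0
X = (9.9 - 9.7) / 9.9
X = 0.2 / 9.9
X = 0.0202


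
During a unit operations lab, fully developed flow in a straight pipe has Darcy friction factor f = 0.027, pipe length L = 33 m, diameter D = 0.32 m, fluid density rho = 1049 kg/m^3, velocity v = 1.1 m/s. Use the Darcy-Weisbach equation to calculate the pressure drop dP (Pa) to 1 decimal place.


dP = f * (L/D) * (rho*v^2/2)
dP = 0.027 * (33/0.32) * (1049*1.1^2/2)
L/D = 103.125
rho*v^2/2 = 1049*1.21/2 = 634.645
dP = 0.027 * 103.125 * 634.645
dP = 1767.1 Pa


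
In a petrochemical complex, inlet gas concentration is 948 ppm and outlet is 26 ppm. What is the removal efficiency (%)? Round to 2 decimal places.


Efficiency = (G_in - G_out) / G_in * 100%
Efficiency = (948 - 26) / 948 * 100
Efficiency = 922 / 948 * 100
Efficiency = 97.26%


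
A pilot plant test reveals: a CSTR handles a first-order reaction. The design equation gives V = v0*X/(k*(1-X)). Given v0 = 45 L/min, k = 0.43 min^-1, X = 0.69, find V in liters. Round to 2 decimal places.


V = v0 * X / (k * (1 - X))
V = 45 * 0.69 / (0.43 * (1 - 0.69))
V = 31.05 / (0.43 * 0.31)
V = 31.05 / 0.1333
V = 232.93 L


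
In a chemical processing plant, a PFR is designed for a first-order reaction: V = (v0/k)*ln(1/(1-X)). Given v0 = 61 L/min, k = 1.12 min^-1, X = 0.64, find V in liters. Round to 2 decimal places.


V = (v0/k) * ln(1/(1-X))
V = (61/1.12) * ln(1/(1-0.64))
V = 54.464286 * ln(2.777778)
V = 54.464286 * 1.021651
V = 55.64 L


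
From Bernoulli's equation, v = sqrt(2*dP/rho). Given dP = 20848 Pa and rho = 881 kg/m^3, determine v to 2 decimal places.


v = sqrt(2*dP/rho)
v = sqrt(2*20848/881)
v = sqrt(47.328036)
v = 6.88 m/s


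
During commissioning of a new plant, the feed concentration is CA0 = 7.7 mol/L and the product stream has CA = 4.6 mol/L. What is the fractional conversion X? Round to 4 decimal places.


X = (CA0 - CA) / CA0
X = (7.7 - 4.6) / 7.7
X = 3.1 / 7.7
X = 0.4026


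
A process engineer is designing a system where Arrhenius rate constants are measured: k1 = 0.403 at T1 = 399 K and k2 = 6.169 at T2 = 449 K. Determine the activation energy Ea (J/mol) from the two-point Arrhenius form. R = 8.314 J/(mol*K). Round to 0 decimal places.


Ea = R * ln(k2/k1) / (1/T1 - 1/T2)
ln(k2/k1) = ln(6.169/0.403) = 2.7283555
1/T1 - 1/T2 = 1/399 - 1/449 = 0.000279094172
Ea = 8.314 * 2.7283555 / 0.000279094172
Ea = 81276 J/mol


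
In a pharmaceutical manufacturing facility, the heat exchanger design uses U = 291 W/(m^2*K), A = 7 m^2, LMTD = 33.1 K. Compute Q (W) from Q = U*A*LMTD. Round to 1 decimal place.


Q = U * A * LMTD
Q = 291 * 7 * 33.1
Q = 67424.7 W


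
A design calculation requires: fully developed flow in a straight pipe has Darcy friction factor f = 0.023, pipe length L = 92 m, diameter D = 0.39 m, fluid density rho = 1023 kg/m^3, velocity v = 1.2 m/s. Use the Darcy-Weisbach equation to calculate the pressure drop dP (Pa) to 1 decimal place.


dP = f * (L/D) * (rho*v^2/2)
dP = 0.023 * (92/0.39) * (1023*1.2^2/2)
L/D = 235.8974359
rho*v^2/2 = 1023*1.44/2 = 736.56
dP = 0.023 * 235.8974359 * 736.56
dP = 3996.3 Pa


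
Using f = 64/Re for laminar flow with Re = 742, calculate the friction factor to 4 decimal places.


f = 64 / Re
f = 64 / 742
f = 0.0863


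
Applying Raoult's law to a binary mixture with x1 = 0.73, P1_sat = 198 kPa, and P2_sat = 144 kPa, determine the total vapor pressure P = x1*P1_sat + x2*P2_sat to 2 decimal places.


P = x1*P1_sat + x2*P2_sat
x2 = 1 - x1 = 1 - 0.73 = 0.27
P = 0.73*198 + 0.27*144
P = 144.54 + 38.88
P = 183.42 kPa


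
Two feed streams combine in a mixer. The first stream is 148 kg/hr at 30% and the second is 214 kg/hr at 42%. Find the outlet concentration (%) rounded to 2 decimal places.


Mass balance on solute: F1*x1 + F2*x2 = F3*x3
F3 = F1 + F2 = 148 + 214 = 362 kg/hr
x3 = (F1*x1 + F2*x2)/F3
x3 = (148*0.3 + 214*0.42) / 362
x3 = 37.09%


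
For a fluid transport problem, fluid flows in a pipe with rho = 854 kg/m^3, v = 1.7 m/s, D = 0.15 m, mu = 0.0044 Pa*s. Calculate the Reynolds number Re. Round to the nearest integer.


Re = rho * v * D / mu
Re = 854 * 1.7 * 0.15 / 0.0044
Re = 217.77 / 0.0044
Re = 49493


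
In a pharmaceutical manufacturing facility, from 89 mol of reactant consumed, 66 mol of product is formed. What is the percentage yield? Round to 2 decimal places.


Yield = (moles product / moles consumed) * 100%
Yield = (66 / 89) * 100
Yield = 0.7416 * 100
Yield = 74.16%


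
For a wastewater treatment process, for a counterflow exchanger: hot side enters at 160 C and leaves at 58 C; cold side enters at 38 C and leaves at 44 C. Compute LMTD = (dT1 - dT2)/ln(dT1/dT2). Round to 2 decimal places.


dT1 = Th_in - Tc_out = 160 - 44 = 116
dT2 = Th_out - Tc_in = 58 - 38 = 20
LMTD = (dT1 - dT2) / ln(dT1/dT2)
LMTD = (116 - 20) / ln(116/20)
LMTD = 54.61 K


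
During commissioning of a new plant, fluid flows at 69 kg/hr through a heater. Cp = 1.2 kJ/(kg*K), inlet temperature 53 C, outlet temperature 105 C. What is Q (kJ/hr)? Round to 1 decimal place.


Q = m_dot * Cp * (T2 - T1)
Q = 69 * 1.2 * (105 - 53)
Q = 69 * 1.2 * 52
Q = 4305.6 kJ/hr


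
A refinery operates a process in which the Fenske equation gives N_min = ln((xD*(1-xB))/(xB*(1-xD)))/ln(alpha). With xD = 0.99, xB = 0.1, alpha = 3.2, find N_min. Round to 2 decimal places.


N_min = ln((xD*(1-xB))/(xB*(1-xD))) / ln(alpha)
Numerator inside ln: 0.891 / 0.001 = 891.0
ln(891.0) = 6.792344
ln(alpha) = ln(3.2) = 1.163151
N_min = 6.792344 / 1.163151 = 5.84


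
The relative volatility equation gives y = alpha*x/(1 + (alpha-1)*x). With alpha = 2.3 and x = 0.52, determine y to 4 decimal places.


y = alpha*x / (1 + (alpha-1)*x)
y = 2.3*0.52 / (1 + (2.3-1)*0.52)
y = 1.196 / (1 + 0.676)
y = 1.196 / 1.676
y = 0.7136


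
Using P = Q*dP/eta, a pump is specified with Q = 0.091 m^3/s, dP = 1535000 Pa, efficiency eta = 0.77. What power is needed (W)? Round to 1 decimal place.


P = Q * dP / eta
P = 0.091 * 1535000 / 0.77
P = 139685.0 / 0.77
P = 181409.1 W


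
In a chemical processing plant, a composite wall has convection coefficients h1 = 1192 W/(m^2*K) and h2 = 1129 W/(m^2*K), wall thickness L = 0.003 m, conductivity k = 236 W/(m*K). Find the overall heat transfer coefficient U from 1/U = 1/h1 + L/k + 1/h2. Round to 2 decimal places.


1/U = 1/h1 + L/k + 1/h2
1/U = 1/1192 + 0.003/236 + 1/1129
1/U = 0.0008389262 + 1.27119e-05 + 0.0008857396
1/U = 0.0017373777
U = 575.58 W/(m^2*K)


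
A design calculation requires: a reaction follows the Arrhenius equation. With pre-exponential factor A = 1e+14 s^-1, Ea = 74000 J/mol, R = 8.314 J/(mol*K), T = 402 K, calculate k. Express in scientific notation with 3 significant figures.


k = A * exp(-Ea/(R*T))
k = 1e+14 * exp(-74000 / (8.314 * 402))
k = 1e+14 * exp(-22.140919)
k = 2.42e+04


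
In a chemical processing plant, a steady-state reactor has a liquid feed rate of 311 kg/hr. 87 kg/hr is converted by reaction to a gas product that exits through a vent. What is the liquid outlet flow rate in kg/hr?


Steady-state mass balance on the main outlet: F_out = F_in - F_removed
F_out = 311 - 87
F_out = 224 kg/hr


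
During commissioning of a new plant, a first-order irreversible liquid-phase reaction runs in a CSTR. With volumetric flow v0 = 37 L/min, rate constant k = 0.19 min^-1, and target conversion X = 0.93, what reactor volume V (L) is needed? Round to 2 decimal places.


V = v0 * X / (k * (1 - X))
V = 37 * 0.93 / (0.19 * (1 - 0.93))
V = 34.41 / (0.19 * 0.07)
V = 34.41 / 0.0133
V = 2587.22 L


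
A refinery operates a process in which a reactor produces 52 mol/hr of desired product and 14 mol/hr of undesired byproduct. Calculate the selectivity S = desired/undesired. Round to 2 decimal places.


S = desired product rate / undesired product rate
S = 52 / 14
S = 3.71


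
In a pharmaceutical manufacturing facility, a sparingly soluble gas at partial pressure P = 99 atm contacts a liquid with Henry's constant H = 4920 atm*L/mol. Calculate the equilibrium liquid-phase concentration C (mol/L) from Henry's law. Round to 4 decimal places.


C = P / H
C = 99 / 4920
C = 0.0201 mol/L


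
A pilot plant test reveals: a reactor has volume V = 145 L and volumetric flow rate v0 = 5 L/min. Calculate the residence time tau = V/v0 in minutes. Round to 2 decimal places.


tau = V / v0
tau = 145 / 5
tau = 29.00 min


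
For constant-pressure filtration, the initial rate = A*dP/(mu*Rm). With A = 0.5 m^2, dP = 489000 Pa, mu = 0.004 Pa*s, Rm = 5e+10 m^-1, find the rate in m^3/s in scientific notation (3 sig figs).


rate = A * dP / (mu * Rm)
rate = 0.5 * 489000 / (0.004 * 5e+10)
rate = 244500.0 / 2.000e+08
rate = 1.22e-03 m^3/s


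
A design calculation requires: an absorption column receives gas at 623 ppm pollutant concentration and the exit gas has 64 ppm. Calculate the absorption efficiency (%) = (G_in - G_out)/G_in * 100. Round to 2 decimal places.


Efficiency = (G_in - G_out) / G_in * 100%
Efficiency = (623 - 64) / 623 * 100
Efficiency = 559 / 623 * 100
Efficiency = 89.73%


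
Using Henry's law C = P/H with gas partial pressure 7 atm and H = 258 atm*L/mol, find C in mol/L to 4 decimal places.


C = P / H
C = 7 / 258
C = 0.0271 mol/L


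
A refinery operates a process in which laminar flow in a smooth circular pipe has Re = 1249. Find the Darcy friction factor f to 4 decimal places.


f = 64 / Re
f = 64 / 1249
f = 0.0512


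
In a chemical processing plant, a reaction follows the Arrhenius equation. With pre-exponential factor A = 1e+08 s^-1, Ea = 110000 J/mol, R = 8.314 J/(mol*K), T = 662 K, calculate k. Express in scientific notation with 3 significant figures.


k = A * exp(-Ea/(R*T))
k = 1e+08 * exp(-110000 / (8.314 * 662))
k = 1e+08 * exp(-19.985944)
k = 2.09e-01


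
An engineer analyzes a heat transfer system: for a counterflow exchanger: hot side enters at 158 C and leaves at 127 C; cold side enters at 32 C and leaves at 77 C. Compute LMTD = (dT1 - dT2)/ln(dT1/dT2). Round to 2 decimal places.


dT1 = Th_in - Tc_out = 158 - 77 = 81
dT2 = Th_out - Tc_in = 127 - 32 = 95
LMTD = (dT1 - dT2) / ln(dT1/dT2)
LMTD = (81 - 95) / ln(81/95)
LMTD = 87.81 K


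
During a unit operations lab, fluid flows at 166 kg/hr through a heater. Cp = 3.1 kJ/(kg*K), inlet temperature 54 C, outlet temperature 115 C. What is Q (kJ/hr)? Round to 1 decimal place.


Q = m_dot * Cp * (T2 - T1)
Q = 166 * 3.1 * (115 - 54)
Q = 166 * 3.1 * 61
Q = 31390.6 kJ/hr


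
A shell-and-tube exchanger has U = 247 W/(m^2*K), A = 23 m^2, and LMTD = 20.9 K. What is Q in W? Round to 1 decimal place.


Q = U * A * LMTD
Q = 247 * 23 * 20.9
Q = 118732.9 W


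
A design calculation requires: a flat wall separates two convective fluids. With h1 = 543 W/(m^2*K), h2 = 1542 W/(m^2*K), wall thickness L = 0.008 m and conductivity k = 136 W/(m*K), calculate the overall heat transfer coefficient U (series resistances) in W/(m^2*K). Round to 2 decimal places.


1/U = 1/h1 + L/k + 1/h2
1/U = 1/543 + 0.008/136 + 1/1542
1/U = 0.0018416206 + 5.88235e-05 + 0.0006485084
1/U = 0.0025489525
U = 392.32 W/(m^2*K)


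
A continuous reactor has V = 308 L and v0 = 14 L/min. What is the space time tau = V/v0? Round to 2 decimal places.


tau = V / v0
tau = 308 / 14
tau = 22.00 min


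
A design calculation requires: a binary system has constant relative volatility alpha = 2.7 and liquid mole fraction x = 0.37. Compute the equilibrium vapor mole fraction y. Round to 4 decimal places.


y = alpha*x / (1 + (alpha-1)*x)
y = 2.7*0.37 / (1 + (2.7-1)*0.37)
y = 0.999 / (1 + 0.629)
y = 0.999 / 1.629
y = 0.6133


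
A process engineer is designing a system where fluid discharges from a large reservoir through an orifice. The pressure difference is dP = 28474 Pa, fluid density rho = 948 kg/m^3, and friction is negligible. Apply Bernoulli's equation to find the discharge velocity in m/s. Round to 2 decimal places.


v = sqrt(2*dP/rho)
v = sqrt(2*28474/948)
v = sqrt(60.07173)
v = 7.75 m/s


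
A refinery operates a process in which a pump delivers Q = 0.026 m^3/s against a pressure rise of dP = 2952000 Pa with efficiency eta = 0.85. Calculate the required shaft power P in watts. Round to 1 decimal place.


P = Q * dP / eta
P = 0.026 * 2952000 / 0.85
P = 76752.0 / 0.85
P = 90296.5 W


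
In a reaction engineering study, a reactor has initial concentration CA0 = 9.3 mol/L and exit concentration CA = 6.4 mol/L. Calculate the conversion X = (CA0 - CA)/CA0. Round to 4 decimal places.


X = (CA0 - CA) / CA0
X = (9.3 - 6.4) / 9.3
X = 2.9 / 9.3
X = 0.3118


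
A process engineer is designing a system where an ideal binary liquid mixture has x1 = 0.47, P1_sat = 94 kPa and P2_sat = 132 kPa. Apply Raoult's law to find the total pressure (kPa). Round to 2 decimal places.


P = x1*P1_sat + x2*P2_sat
x2 = 1 - x1 = 1 - 0.47 = 0.53
P = 0.47*94 + 0.53*132
P = 44.18 + 69.96
P = 114.14 kPa


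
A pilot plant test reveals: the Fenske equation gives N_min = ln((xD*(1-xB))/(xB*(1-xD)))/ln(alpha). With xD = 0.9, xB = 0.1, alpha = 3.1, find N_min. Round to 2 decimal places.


N_min = ln((xD*(1-xB))/(xB*(1-xD))) / ln(alpha)
Numerator inside ln: 0.81 / 0.01 = 81.0
ln(81.0) = 4.394449
ln(alpha) = ln(3.1) = 1.131402
N_min = 4.394449 / 1.131402 = 3.88


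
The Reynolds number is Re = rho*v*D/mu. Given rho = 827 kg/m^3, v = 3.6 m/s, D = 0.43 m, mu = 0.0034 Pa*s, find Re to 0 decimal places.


Re = rho * v * D / mu
Re = 827 * 3.6 * 0.43 / 0.0034
Re = 1280.196 / 0.0034
Re = 376528


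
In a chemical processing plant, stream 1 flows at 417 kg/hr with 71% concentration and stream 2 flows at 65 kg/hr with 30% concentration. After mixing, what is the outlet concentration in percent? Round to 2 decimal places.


Mass balance on solute: F1*x1 + F2*x2 = F3*x3
F3 = F1 + F2 = 417 + 65 = 482 kg/hr
x3 = (F1*x1 + F2*x2)/F3
x3 = (417*0.71 + 65*0.3) / 482
x3 = 65.47%


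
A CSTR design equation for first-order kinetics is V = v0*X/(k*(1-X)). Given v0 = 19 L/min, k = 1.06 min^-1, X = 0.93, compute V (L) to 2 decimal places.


V = v0 * X / (k * (1 - X))
V = 19 * 0.93 / (1.06 * (1 - 0.93))
V = 17.67 / (1.06 * 0.07)
V = 17.67 / 0.0742
V = 238.14 L


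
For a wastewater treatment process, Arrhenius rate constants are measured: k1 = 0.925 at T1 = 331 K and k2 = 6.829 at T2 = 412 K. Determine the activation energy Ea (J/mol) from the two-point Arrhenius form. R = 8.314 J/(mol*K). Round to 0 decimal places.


Ea = R * ln(k2/k1) / (1/T1 - 1/T2)
ln(k2/k1) = ln(6.829/0.925) = 1.9991398
1/T1 - 1/T2 = 1/331 - 1/412 = 0.00059396357
Ea = 8.314 * 1.9991398 / 0.00059396357
Ea = 27983 J/mol


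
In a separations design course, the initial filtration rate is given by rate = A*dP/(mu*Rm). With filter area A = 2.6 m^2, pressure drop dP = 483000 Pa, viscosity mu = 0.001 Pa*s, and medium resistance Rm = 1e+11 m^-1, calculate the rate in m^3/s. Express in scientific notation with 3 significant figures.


rate = A * dP / (mu * Rm)
rate = 2.6 * 483000 / (0.001 * 1e+11)
rate = 1255800.0 / 1.000e+08
rate = 1.26e-02 m^3/s


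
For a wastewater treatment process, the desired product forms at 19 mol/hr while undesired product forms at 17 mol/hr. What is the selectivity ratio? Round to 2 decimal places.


S = desired product rate / undesired product rate
S = 19 / 17
S = 1.12


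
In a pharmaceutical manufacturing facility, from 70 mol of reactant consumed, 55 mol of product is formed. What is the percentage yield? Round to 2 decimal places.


Yield = (moles product / moles consumed) * 100%
Yield = (55 / 70) * 100
Yield = 0.7857 * 100
Yield = 78.57%


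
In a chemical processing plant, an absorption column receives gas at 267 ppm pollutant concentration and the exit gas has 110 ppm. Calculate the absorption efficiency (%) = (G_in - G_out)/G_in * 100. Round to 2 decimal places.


Efficiency = (G_in - G_out) / G_in * 100%
Efficiency = (267 - 110) / 267 * 100
Efficiency = 157 / 267 * 100
Efficiency = 58.80%


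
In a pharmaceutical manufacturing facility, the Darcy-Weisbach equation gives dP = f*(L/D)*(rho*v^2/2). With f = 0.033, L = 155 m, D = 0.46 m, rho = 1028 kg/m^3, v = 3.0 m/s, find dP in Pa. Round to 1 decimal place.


dP = f * (L/D) * (rho*v^2/2)
dP = 0.033 * (155/0.46) * (1028*3.0^2/2)
L/D = 336.95652174
rho*v^2/2 = 1028*9.0/2 = 4626.0
dP = 0.033 * 336.95652174 * 4626.0
dP = 51439.1 Pa


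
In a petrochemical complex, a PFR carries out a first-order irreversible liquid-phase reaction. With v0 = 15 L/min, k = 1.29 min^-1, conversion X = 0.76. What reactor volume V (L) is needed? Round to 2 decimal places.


V = (v0/k) * ln(1/(1-X))
V = (15/1.29) * ln(1/(1-0.76))
V = 11.627907 * ln(4.166667)
V = 11.627907 * 1.427116
V = 16.59 L


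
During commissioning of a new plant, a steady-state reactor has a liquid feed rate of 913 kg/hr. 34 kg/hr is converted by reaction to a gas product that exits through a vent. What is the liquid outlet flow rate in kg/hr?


Steady-state mass balance on the main outlet: F_out = F_in - F_removed
F_out = 913 - 34
F_out = 879 kg/hr


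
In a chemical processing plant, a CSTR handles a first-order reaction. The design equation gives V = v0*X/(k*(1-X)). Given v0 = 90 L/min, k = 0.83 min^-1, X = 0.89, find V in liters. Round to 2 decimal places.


V = v0 * X / (k * (1 - X))
V = 90 * 0.89 / (0.83 * (1 - 0.89))
V = 80.1 / (0.83 * 0.11)
V = 80.1 / 0.0913
V = 877.33 L


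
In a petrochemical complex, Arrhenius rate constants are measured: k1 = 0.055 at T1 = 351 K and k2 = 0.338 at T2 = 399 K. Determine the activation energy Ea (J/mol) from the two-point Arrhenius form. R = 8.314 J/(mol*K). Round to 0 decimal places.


Ea = R * ln(k2/k1) / (1/T1 - 1/T2)
ln(k2/k1) = ln(0.338/0.055) = 1.8157127
1/T1 - 1/T2 = 1/351 - 1/399 = 0.000342737185
Ea = 8.314 * 1.8157127 / 0.000342737185
Ea = 44045 J/mol


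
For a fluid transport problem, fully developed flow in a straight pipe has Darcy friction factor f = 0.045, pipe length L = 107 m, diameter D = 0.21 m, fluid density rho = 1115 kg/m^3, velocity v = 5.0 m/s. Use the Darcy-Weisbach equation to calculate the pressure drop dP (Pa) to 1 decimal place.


dP = f * (L/D) * (rho*v^2/2)
dP = 0.045 * (107/0.21) * (1115*5.0^2/2)
L/D = 509.52380952
rho*v^2/2 = 1115*25.0/2 = 13937.5
dP = 0.045 * 509.52380952 * 13937.5
dP = 319567.0 Pa


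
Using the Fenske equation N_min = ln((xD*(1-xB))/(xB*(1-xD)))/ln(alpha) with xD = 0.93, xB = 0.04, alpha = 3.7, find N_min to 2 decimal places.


N_min = ln((xD*(1-xB))/(xB*(1-xD))) / ln(alpha)
Numerator inside ln: 0.8928 / 0.0028 = 318.857143
ln(318.857143) = 5.764743
ln(alpha) = ln(3.7) = 1.308333
N_min = 5.764743 / 1.308333 = 4.41


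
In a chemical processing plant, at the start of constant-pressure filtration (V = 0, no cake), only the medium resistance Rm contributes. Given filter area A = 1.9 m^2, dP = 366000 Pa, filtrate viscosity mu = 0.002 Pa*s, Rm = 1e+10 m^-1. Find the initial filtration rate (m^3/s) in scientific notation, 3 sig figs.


rate = A * dP / (mu * Rm)
rate = 1.9 * 366000 / (0.002 * 1e+10)
rate = 695400.0 / 2.000e+07
rate = 3.48e-02 m^3/s


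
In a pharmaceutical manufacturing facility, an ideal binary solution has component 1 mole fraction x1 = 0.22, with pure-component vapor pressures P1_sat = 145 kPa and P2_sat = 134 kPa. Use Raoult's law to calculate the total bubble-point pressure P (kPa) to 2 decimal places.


P = x1*P1_sat + x2*P2_sat
x2 = 1 - x1 = 1 - 0.22 = 0.78
P = 0.22*145 + 0.78*134
P = 31.9 + 104.52
P = 136.42 kPa


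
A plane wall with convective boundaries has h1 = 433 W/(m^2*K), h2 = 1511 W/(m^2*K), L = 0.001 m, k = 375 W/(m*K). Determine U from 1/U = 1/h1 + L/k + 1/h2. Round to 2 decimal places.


1/U = 1/h1 + L/k + 1/h2
1/U = 1/433 + 0.001/375 + 1/1511
1/U = 0.0023094688 + 2.6667e-06 + 0.0006618134
1/U = 0.0029739489
U = 336.25 W/(m^2*K)


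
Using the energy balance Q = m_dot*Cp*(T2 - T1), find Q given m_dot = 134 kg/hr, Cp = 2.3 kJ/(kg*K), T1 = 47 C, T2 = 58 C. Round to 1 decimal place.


Q = m_dot * Cp * (T2 - T1)
Q = 134 * 2.3 * (58 - 47)
Q = 134 * 2.3 * 11
Q = 3390.2 kJ/hr


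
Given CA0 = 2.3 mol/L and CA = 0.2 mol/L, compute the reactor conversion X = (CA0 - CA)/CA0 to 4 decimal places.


X = (CA0 - CA) / CA0
X = (2.3 - 0.2) / 2.3
X = 2.1 / 2.3
X = 0.9130


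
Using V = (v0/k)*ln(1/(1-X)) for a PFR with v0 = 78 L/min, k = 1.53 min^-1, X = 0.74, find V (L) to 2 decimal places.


V = (v0/k) * ln(1/(1-X))
V = (78/1.53) * ln(1/(1-0.74))
V = 50.980392 * ln(3.846154)
V = 50.980392 * 1.347074
V = 68.67 L


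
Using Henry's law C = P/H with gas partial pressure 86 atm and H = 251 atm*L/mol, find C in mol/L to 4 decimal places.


C = P / H
C = 86 / 251
C = 0.3426 mol/L


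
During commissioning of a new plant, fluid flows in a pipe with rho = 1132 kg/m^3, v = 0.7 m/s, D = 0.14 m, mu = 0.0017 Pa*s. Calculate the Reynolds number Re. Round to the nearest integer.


Re = rho * v * D / mu
Re = 1132 * 0.7 * 0.14 / 0.0017
Re = 110.936 / 0.0017
Re = 65256


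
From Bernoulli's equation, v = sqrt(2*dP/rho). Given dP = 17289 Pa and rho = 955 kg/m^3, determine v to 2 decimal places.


v = sqrt(2*dP/rho)
v = sqrt(2*17289/955)
v = sqrt(36.20733)
v = 6.02 m/s
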